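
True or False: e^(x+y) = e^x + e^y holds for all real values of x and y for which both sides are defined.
Claim: e^(x+y) = e^x + e^y.
Test a specific point where both sides are defined: x = 3/2, y = 1.
LHS = e^(x+y) ≈ 12.1825
RHS = e^x + e^y ≈ 7.2000
Since 12.1825 ≠ 7.2000, the equation fails at this point, so it cannot hold for all real values of x and y for which both sides are defined.
The correct rule is e^(x+y) = e^x · e^y (a product, not a sum).

Conclusion: False.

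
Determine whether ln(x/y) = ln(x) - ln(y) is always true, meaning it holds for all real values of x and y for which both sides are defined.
Yes, this is an identity.

Claim: ln(x/y) = ln(x) - ln(y).
Reasoning: Both sides are simultaneously defined only when x, y > 0. Write x = e^p, y = e^q. Then x/y = e^(p-q), so ln(x/y) = p - q = ln(x) - ln(y).
So the two sides agree for all real values of x and y for which both sides are defined.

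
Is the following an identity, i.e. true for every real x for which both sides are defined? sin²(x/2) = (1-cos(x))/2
Claim: sin²(x/2) = (1-cos(x))/2.
Reasoning: Use cos(2θ) = 1 - 2sin²θ with θ = x/2: cos(x) = 1 - 2sin²(x/2). Solving for sin²(x/2) gives (1 - cos(x))/2.
So the two sides agree for every real x for which both sides are defined.

Conclusion: Yes, this is an identity.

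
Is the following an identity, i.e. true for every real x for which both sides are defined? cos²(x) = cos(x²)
Claim: cos²(x) = cos(x²).
Test a specific point where both sides are defined: x = -π/4.
LHS = cos²(x) ≈ 0.5000
RHS = cos(x²) ≈ 0.8157
Since 0.5000 ≠ 0.8157, the equation fails at this point, so it cannot hold for every real x for which both sides are defined.
cos²(x) means (cos x)², squaring the output; cos(x²) squares the input. These are different functions.

Conclusion: No, this is NOT an identity.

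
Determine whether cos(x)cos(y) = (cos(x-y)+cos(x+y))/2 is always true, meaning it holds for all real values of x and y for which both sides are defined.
Claim: cos(x)cos(y) = (cos(x-y)+cos(x+y))/2.
Reasoning: cos(x-y) = cos(x)cos(y) + sin(x)sin(y) and cos(x+y) = cos(x)cos(y) - sin(x)sin(y). Adding, cos(x-y) + cos(x+y) = 2cos(x)cos(y); divide by 2.
So the two sides agree for all real values of x and y for which both sides are defined.

Conclusion: Yes, this is an identity.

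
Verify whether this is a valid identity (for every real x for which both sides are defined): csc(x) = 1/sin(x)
Yes, this is an identity.

Claim: csc(x) = 1/sin(x).
Reasoning: csc(x) is by definition the reciprocal of sin(x), wherever sin(x) ≠ 0.
So the two sides agree for every real x for which both sides are defined.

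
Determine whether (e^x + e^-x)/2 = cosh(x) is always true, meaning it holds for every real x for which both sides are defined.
Yes, this is an identity.

Claim: (e^x + e^-x)/2 = cosh(x).
Reasoning: This is exactly the definition of the hyperbolic cosine: cosh(x) := (e^x + e^-x)/2.
So the two sides agree for every real x for which both sides are defined.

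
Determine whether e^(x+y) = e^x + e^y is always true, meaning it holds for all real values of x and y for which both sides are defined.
Claim: e^(x+y) = e^x + e^y.
Test a specific point where both sides are defined: x = 2, y = -2.
LHS = e^(x+y) ≈ 1.0000
RHS = e^x + e^y ≈ 7.5244
Since 1.0000 ≠ 7.5244, the equation fails at this point, so it cannot hold for all real values of x and y for which both sides are defined.
The correct rule is e^(x+y) = e^x · e^y (a product, not a sum).

Conclusion: No, this is NOT an identity.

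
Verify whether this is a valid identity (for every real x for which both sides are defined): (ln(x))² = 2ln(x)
No, this is NOT an identity.

Claim: (ln(x))² = 2ln(x).
Test a specific point where both sides are defined: x = 4.
LHS = (ln(x))² ≈ 1.9218
RHS = 2ln(x) ≈ 2.7726
Since 1.9218 ≠ 2.7726, the equation fails at this point, so it cannot hold for every real x for which both sides are defined.
2ln(x) equals ln(x²), which is not the same as (ln x)².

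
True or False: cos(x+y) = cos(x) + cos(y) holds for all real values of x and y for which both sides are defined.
False.

Claim: cos(x+y) = cos(x) + cos(y).
Test a specific point where both sides are defined: x = π, y = 3π/4.
LHS = cos(x+y) ≈ 0.7071
RHS = cos(x) + cos(y) ≈ -1.7071
Since 0.7071 ≠ -1.7071, the equation fails at this point, so it cannot hold for all real values of x and y for which both sides are defined.
The correct expansion is cos(x+y) = cos(x)cos(y) - sin(x)sin(y); cosine is not additive.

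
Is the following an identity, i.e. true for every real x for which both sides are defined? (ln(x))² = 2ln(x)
No, this is NOT an identity.

Claim: (ln(x))² = 2ln(x).
Test a specific point where both sides are defined: x = 4.
LHS = (ln(x))² ≈ 1.9218
RHS = 2ln(x) ≈ 2.7726
Since 1.9218 ≠ 2.7726, the equation fails at this point, so it cannot hold for every real x for which both sides are defined.
2ln(x) equals ln(x²), which is not the same as (ln x)².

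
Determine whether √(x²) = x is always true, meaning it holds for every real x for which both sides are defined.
Claim: √(x²) = x.
Test a specific point where both sides are defined: x = -2.
LHS = √(x²) ≈ 2.0000
RHS = x ≈ -2.0000
Since 2.0000 ≠ -2.0000, the equation fails at this point, so it cannot hold for every real x for which both sides are defined.
√(x²) = |x|, which differs from x whenever x < 0 (both sides are defined for every real x).

Conclusion: No, this is NOT an identity.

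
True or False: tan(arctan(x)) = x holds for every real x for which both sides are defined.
Claim: tan(arctan(x)) = x.
Reasoning: For every real x, arctan(x) is by definition the angle in (-π/2, π/2) whose tangent equals x. Taking the tangent of that angle returns x.
So the two sides agree for every real x for which both sides are defined.

Conclusion: True.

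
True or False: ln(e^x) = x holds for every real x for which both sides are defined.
True.

Claim: ln(e^x) = x.
Reasoning: ln is the inverse of the exponential: ln(e^x) asks for the exponent p with e^p = e^x, and since e^p is one-to-one that exponent is p = x.
So the two sides agree for every real x for which both sides are defined.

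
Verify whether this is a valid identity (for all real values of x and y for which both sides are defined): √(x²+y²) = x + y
Claim: √(x²+y²) = x + y.
Test a specific point where both sides are defined: x = -2, y = 1.
LHS = √(x²+y²) ≈ 2.2361
RHS = x + y ≈ -1.0000
Since 2.2361 ≠ -1.0000, the equation fails at this point, so it cannot hold for all real values of x and y for which both sides are defined.
(x+y)² = x² + 2xy + y², not x² + y², so the square root does not split this way.

Conclusion: No, this is NOT an identity.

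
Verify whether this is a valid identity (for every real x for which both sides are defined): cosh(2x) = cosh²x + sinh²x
Yes, this is an identity.

Claim: cosh(2x) = cosh²x + sinh²x.
Reasoning: cosh²x = (e^(2x) + 2 + e^(-2x))/4 and sinh²x = (e^(2x) - 2 + e^(-2x))/4. Adding gives (2e^(2x) + 2e^(-2x))/4 = (e^(2x) + e^(-2x))/2 = cosh(2x).
So the two sides agree for every real x for which both sides are defined.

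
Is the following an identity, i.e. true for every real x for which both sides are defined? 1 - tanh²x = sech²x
Yes, this is an identity.

Claim: 1 - tanh²x = sech²x.
Reasoning: Divide cosh²x - sinh²x = 1 through by cosh²x (never zero): 1 - tanh²x = 1/cosh²x = sech²x.
So the two sides agree for every real x for which both sides are defined.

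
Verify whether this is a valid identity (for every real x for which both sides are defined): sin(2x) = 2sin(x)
No, this is NOT an identity.

Claim: sin(2x) = 2sin(x).
Test a specific point where both sides are defined: x = π/3.
LHS = sin(2x) ≈ 0.8660
RHS = 2sin(x) ≈ 1.7321
Since 0.8660 ≠ 1.7321, the equation fails at this point, so it cannot hold for every real x for which both sides are defined.
The correct double-angle formula is sin(2x) = 2sin(x)cos(x).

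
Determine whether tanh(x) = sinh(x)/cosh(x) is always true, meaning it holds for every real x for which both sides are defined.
Yes, this is an identity.

Claim: tanh(x) = sinh(x)/cosh(x).
Reasoning: tanh(x) is defined as sinh(x)/cosh(x) = (e^x - e^-x)/(e^x + e^-x); cosh(x) ≥ 1 is never zero, so this holds for every real x.
So the two sides agree for every real x for which both sides are defined.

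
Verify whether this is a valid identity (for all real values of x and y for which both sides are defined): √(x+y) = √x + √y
Claim: √(x+y) = √x + √y.
Test a specific point where both sides are defined: x = 1, y = 1/2.
LHS = √(x+y) ≈ 1.2247
RHS = √x + √y ≈ 1.7071
Since 1.2247 ≠ 1.7071, the equation fails at this point, so it cannot hold for all real values of x and y for which both sides are defined.
Squaring the right side gives x + 2√(xy) + y, not x + y.

Conclusion: No, this is NOT an identity.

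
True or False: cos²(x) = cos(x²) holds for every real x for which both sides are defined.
Claim: cos²(x) = cos(x²).
Test a specific point where both sides are defined: x = π/4.
LHS = cos²(x) ≈ 0.5000
RHS = cos(x²) ≈ 0.8157
Since 0.5000 ≠ 0.8157, the equation fails at this point, so it cannot hold for every real x for which both sides are defined.
cos²(x) means (cos x)², squaring the output; cos(x²) squares the input. These are different functions.

Conclusion: False.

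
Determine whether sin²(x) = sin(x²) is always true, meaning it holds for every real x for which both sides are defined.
Claim: sin²(x) = sin(x²).
Test a specific point where both sides are defined: x = π/4.
LHS = sin²(x) ≈ 0.5000
RHS = sin(x²) ≈ 0.5785
Since 0.5000 ≠ 0.5785, the equation fails at this point, so it cannot hold for every real x for which both sides are defined.
sin²(x) means (sin x)², squaring the output; sin(x²) squares the input. These are different functions.

Conclusion: No, this is NOT an identity.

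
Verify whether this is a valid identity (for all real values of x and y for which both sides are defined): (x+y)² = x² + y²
Claim: (x+y)² = x² + y².
Test a specific point where both sides are defined: x = 1, y = 3.
LHS = (x+y)² ≈ 16.0000
RHS = x² + y² ≈ 10.0000
Since 16.0000 ≠ 10.0000, the equation fails at this point, so it cannot hold for all real values of x and y for which both sides are defined.
The correct expansion is (x+y)² = x² + 2xy + y²; the cross term 2xy is missing.

Conclusion: No, this is NOT an identity.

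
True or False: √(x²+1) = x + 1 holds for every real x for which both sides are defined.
False.

Claim: √(x²+1) = x + 1.
Test a specific point where both sides are defined: x = 5.
LHS = √(x²+1) ≈ 5.0990
RHS = x + 1 ≈ 6.0000
Since 5.0990 ≠ 6.0000, the equation fails at this point, so it cannot hold for every real x for which both sides are defined.
(x+1)² = x² + 2x + 1 ≠ x² + 1 unless x = 0.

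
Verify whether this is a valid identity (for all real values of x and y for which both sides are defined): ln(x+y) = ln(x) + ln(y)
No, this is NOT an identity.

Claim: ln(x+y) = ln(x) + ln(y).
Test a specific point where both sides are defined: x = 5, y = 2.
LHS = ln(x+y) ≈ 1.9459
RHS = ln(x) + ln(y) ≈ 2.3026
Since 1.9459 ≠ 2.3026, the equation fails at this point, so it cannot hold for all real values of x and y for which both sides are defined.
ln(x) + ln(y) = ln(xy), not ln(x+y).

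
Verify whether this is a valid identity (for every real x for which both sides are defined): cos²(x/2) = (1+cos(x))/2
Yes, this is an identity.

Claim: cos²(x/2) = (1+cos(x))/2.
Reasoning: Use cos(2θ) = 2cos²θ - 1 with θ = x/2: cos(x) = 2cos²(x/2) - 1. Solving for cos²(x/2) gives (1 + cos(x))/2.
So the two sides agree for every real x for which both sides are defined.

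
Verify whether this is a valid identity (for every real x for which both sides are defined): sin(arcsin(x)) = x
Yes, this is an identity.

Claim: sin(arcsin(x)) = x.
Reasoning: For -1 ≤ x ≤ 1 (where arcsin is defined), arcsin(x) is by definition an angle whose sine equals x. Taking the sine of that angle returns x. (Note the other order, arcsin(sin x) = x, is NOT an identity.)
So the two sides agree for every real x for which both sides are defined.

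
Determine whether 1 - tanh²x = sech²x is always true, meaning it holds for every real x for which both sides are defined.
Yes, this is an identity.

Claim: 1 - tanh²x = sech²x.
Reasoning: Divide cosh²x - sinh²x = 1 through by cosh²x (never zero): 1 - tanh²x = 1/cosh²x = sech²x.
So the two sides agree for every real x for which both sides are defined.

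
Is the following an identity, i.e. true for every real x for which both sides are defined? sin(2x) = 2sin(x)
No, this is NOT an identity.

Claim: sin(2x) = 2sin(x).
Test a specific point where both sides are defined: x = -π/4.
LHS = sin(2x) ≈ -1.0000
RHS = 2sin(x) ≈ -1.4142
Since -1.0000 ≠ -1.4142, the equation fails at this point, so it cannot hold for every real x for which both sides are defined.
The correct double-angle formula is sin(2x) = 2sin(x)cos(x).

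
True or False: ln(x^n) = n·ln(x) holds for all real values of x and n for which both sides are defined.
True.

Claim: ln(x^n) = n·ln(x).
Reasoning: The right side requires x > 0. For x > 0, x^n = (e^(ln x))^n = e^(n·ln x), so taking ln of both sides gives ln(x^n) = n·ln(x).
So the two sides agree for all real values of x and n for which both sides are defined.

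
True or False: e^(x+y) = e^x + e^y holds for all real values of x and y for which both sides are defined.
Claim: e^(x+y) = e^x + e^y.
Test a specific point where both sides are defined: x = 2, y = -1.
LHS = e^(x+y) ≈ 2.7183
RHS = e^x + e^y ≈ 7.7569
Since 2.7183 ≠ 7.7569, the equation fails at this point, so it cannot hold for all real values of x and y for which both sides are defined.
The correct rule is e^(x+y) = e^x · e^y (a product, not a sum).

Conclusion: False.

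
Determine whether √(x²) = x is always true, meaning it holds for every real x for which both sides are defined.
No, this is NOT an identity.

Claim: √(x²) = x.
Test a specific point where both sides are defined: x = -1.
LHS = √(x²) ≈ 1.0000
RHS = x ≈ -1.0000
Since 1.0000 ≠ -1.0000, the equation fails at this point, so it cannot hold for every real x for which both sides are defined.
√(x²) = |x|, which differs from x whenever x < 0 (both sides are defined for every real x).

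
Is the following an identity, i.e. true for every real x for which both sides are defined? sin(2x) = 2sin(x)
No, this is NOT an identity.

Claim: sin(2x) = 2sin(x).
Test a specific point where both sides are defined: x = 3π/4.
LHS = sin(2x) ≈ -1.0000
RHS = 2sin(x) ≈ 1.4142
Since -1.0000 ≠ 1.4142, the equation fails at this point, so it cannot hold for every real x for which both sides are defined.
The correct double-angle formula is sin(2x) = 2sin(x)cos(x).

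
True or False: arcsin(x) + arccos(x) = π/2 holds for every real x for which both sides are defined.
Claim: arcsin(x) + arccos(x) = π/2.
Reasoning: Both sides are defined for -1 ≤ x ≤ 1. Let θ = arcsin(x), so sin θ = x and θ ∈ [-π/2, π/2]. Then cos(π/2 - θ) = sin θ = x and π/2 - θ ∈ [0, π], which is exactly the range of arccos, so arccos(x) = π/2 - θ. Adding: arcsin(x) + arccos(x) = θ + (π/2 - θ) = π/2.
So the two sides agree for every real x for which both sides are defined.

Conclusion: True.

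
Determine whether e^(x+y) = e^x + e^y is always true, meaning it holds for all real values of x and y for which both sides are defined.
No, this is NOT an identity.

Claim: e^(x+y) = e^x + e^y.
Test a specific point where both sides are defined: x = 3, y = -1.
LHS = e^(x+y) ≈ 7.3891
RHS = e^x + e^y ≈ 20.4534
Since 7.3891 ≠ 20.4534, the equation fails at this point, so it cannot hold for all real values of x and y for which both sides are defined.
The correct rule is e^(x+y) = e^x · e^y (a product, not a sum).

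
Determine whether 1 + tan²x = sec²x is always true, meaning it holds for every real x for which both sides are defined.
Claim: 1 + tan²x = sec²x.
Reasoning: Start from sin²x + cos²x = 1 and divide every term by cos²x (allowed wherever tan x and sec x are defined): tan²x + 1 = 1/cos²x = sec²x.
So the two sides agree for every real x for which both sides are defined.

Conclusion: Yes, this is an identity.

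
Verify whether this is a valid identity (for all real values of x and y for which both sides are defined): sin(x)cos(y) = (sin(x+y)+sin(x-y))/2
Yes, this is an identity.

Claim: sin(x)cos(y) = (sin(x+y)+sin(x-y))/2.
Reasoning: sin(x+y) = sin(x)cos(y) + cos(x)sin(y) and sin(x-y) = sin(x)cos(y) - cos(x)sin(y). Adding, sin(x+y) + sin(x-y) = 2sin(x)cos(y); divide by 2.
So the two sides agree for all real values of x and y for which both sides are defined.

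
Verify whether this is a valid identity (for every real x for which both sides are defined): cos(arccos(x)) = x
Yes, this is an identity.

Claim: cos(arccos(x)) = x.
Reasoning: For -1 ≤ x ≤ 1 (where arccos is defined), arccos(x) is by definition an angle whose cosine equals x. Taking the cosine of that angle returns x. (Note the other order, arccos(cos x) = x, is NOT an identity.)
So the two sides agree for every real x for which both sides are defined.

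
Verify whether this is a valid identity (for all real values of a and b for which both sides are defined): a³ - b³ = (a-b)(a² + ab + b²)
Claim: a³ - b³ = (a-b)(a² + ab + b²).
Reasoning: Expand the right side: (a-b)(a² + ab + b²) = a³ + a²b + ab² - a²b - ab² - b³ = a³ - b³ (the middle terms cancel in pairs).
So the two sides agree for all real values of a and b for which both sides are defined.

Conclusion: Yes, this is an identity.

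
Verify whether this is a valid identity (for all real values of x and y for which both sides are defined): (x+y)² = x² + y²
Claim: (x+y)² = x² + y².
Test a specific point where both sides are defined: x = -3, y = -2.
LHS = (x+y)² ≈ 25.0000
RHS = x² + y² ≈ 13.0000
Since 25.0000 ≠ 13.0000, the equation fails at this point, so it cannot hold for all real values of x and y for which both sides are defined.
The correct expansion is (x+y)² = x² + 2xy + y²; the cross term 2xy is missing.

Conclusion: No, this is NOT an identity.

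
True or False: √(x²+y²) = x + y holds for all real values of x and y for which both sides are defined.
Claim: √(x²+y²) = x + y.
Test a specific point where both sides are defined: x = -2, y = -3.
LHS = √(x²+y²) ≈ 3.6056
RHS = x + y ≈ -5.0000
Since 3.6056 ≠ -5.0000, the equation fails at this point, so it cannot hold for all real values of x and y for which both sides are defined.
(x+y)² = x² + 2xy + y², not x² + y², so the square root does not split this way.

Conclusion: False.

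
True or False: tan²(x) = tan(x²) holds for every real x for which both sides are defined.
False.

Claim: tan²(x) = tan(x²).
Test a specific point where both sides are defined: x = 2π/3.
LHS = tan²(x) ≈ 3.0000
RHS = tan(x²) ≈ 2.9590
Since 3.0000 ≠ 2.9590, the equation fails at this point, so it cannot hold for every real x for which both sides are defined.
tan²(x) means (tan x)², squaring the output; tan(x²) squares the input. These are different functions.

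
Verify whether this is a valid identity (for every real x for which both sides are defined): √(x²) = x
No, this is NOT an identity.

Claim: √(x²) = x.
Test a specific point where both sides are defined: x = -2.
LHS = √(x²) ≈ 2.0000
RHS = x ≈ -2.0000
Since 2.0000 ≠ -2.0000, the equation fails at this point, so it cannot hold for every real x for which both sides are defined.
√(x²) = |x|, which differs from x whenever x < 0 (both sides are defined for every real x).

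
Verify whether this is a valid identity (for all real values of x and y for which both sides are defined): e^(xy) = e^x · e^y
Claim: e^(xy) = e^x · e^y.
Test a specific point where both sides are defined: x = 4, y = 1.
LHS = e^(xy) ≈ 54.5982
RHS = e^x · e^y ≈ 148.4132
Since 54.5982 ≠ 148.4132, the equation fails at this point, so it cannot hold for all real values of x and y for which both sides are defined.
e^x · e^y = e^(x+y), not e^(xy).

Conclusion: No, this is NOT an identity.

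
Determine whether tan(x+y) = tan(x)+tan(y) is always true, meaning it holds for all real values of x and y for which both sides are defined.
Claim: tan(x+y) = tan(x)+tan(y).
Test a specific point where both sides are defined: x = π/3, y = π/3.
LHS = tan(x+y) ≈ -1.7321
RHS = tan(x)+tan(y) ≈ 3.4641
Since -1.7321 ≠ 3.4641, the equation fails at this point, so it cannot hold for all real values of x and y for which both sides are defined.
The correct formula is tan(x+y) = (tan(x) + tan(y))/(1 - tan(x)tan(y)).

Conclusion: No, this is NOT an identity.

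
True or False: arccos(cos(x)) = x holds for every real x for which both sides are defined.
Claim: arccos(cos(x)) = x.
Test a specific point where both sides are defined: x = -π/3.
LHS = arccos(cos(x)) ≈ 1.0472
RHS = x ≈ -1.0472
Since 1.0472 ≠ -1.0472, the equation fails at this point, so it cannot hold for every real x for which both sides are defined.
arccos only returns values in [0, π], so arccos(cos(x)) = x holds only for x in that interval, not for all real x.

Conclusion: False.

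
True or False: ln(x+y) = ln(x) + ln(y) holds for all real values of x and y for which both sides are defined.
Claim: ln(x+y) = ln(x) + ln(y).
Test a specific point where both sides are defined: x = 5, y = 1.
LHS = ln(x+y) ≈ 1.7918
RHS = ln(x) + ln(y) ≈ 1.6094
Since 1.7918 ≠ 1.6094, the equation fails at this point, so it cannot hold for all real values of x and y for which both sides are defined.
ln(x) + ln(y) = ln(xy), not ln(x+y).

Conclusion: False.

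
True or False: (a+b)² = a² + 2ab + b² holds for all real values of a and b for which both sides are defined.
Claim: (a+b)² = a² + 2ab + b².
Reasoning: Expand: (a+b)² = (a+b)(a+b) = a·a + a·b + b·a + b·b = a² + 2ab + b².
So the two sides agree for all real values of a and b for which both sides are defined.

Conclusion: True.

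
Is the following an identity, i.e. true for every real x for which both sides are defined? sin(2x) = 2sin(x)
Claim: sin(2x) = 2sin(x).
Test a specific point where both sides are defined: x = -π/6.
LHS = sin(2x) ≈ -0.8660
RHS = 2sin(x) ≈ -1.0000
Since -0.8660 ≠ -1.0000, the equation fails at this point, so it cannot hold for every real x for which both sides are defined.
The correct double-angle formula is sin(2x) = 2sin(x)cos(x).

Conclusion: No, this is NOT an identity.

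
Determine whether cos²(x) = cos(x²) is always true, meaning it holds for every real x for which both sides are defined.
No, this is NOT an identity.

Claim: cos²(x) = cos(x²).
Test a specific point where both sides are defined: x = π/4.
LHS = cos²(x) ≈ 0.5000
RHS = cos(x²) ≈ 0.8157
Since 0.5000 ≠ 0.8157, the equation fails at this point, so it cannot hold for every real x for which both sides are defined.
cos²(x) means (cos x)², squaring the output; cos(x²) squares the input. These are different functions.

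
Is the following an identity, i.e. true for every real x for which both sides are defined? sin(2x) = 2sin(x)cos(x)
Claim: sin(2x) = 2sin(x)cos(x).
Reasoning: Put y = x in the addition formula sin(x+y) = sin(x)cos(y) + cos(x)sin(y): sin(2x) = sin(x)cos(x) + cos(x)sin(x) = 2sin(x)cos(x).
So the two sides agree for every real x for which both sides are defined.

Conclusion: Yes, this is an identity.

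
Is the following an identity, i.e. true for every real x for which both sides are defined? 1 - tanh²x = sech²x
Claim: 1 - tanh²x = sech²x.
Reasoning: Divide cosh²x - sinh²x = 1 through by cosh²x (never zero): 1 - tanh²x = 1/cosh²x = sech²x.
So the two sides agree for every real x for which both sides are defined.

Conclusion: Yes, this is an identity.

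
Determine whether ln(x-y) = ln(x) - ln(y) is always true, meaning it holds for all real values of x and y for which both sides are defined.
No, this is NOT an identity.

Claim: ln(x-y) = ln(x) - ln(y).
Test a specific point where both sides are defined: x = 1, y = 1/2.
LHS = ln(x-y) ≈ -0.6931
RHS = ln(x) - ln(y) ≈ 0.6931
Since -0.6931 ≠ 0.6931, the equation fails at this point, so it cannot hold for all real values of x and y for which both sides are defined.
ln(x) - ln(y) = ln(x/y), not ln(x-y).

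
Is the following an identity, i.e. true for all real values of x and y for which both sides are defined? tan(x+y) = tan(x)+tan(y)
No, this is NOT an identity.

Claim: tan(x+y) = tan(x)+tan(y).
Test a specific point where both sides are defined: x = 3π/4, y = π/3.
LHS = tan(x+y) ≈ 0.2679
RHS = tan(x)+tan(y) ≈ 0.7321
Since 0.2679 ≠ 0.7321, the equation fails at this point, so it cannot hold for all real values of x and y for which both sides are defined.
The correct formula is tan(x+y) = (tan(x) + tan(y))/(1 - tan(x)tan(y)).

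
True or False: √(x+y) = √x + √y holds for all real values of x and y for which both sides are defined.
False.

Claim: √(x+y) = √x + √y.
Test a specific point where both sides are defined: x = 1/2, y = 1.
LHS = √(x+y) ≈ 1.2247
RHS = √x + √y ≈ 1.7071
Since 1.2247 ≠ 1.7071, the equation fails at this point, so it cannot hold for all real values of x and y for which both sides are defined.
Squaring the right side gives x + 2√(xy) + y, not x + y.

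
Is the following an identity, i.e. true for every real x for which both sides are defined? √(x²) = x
No, this is NOT an identity.

Claim: √(x²) = x.
Test a specific point where both sides are defined: x = -2.
LHS = √(x²) ≈ 2.0000
RHS = x ≈ -2.0000
Since 2.0000 ≠ -2.0000, the equation fails at this point, so it cannot hold for every real x for which both sides are defined.
√(x²) = |x|, which differs from x whenever x < 0 (both sides are defined for every real x).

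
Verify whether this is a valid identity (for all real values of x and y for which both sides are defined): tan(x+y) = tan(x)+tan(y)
No, this is NOT an identity.

Claim: tan(x+y) = tan(x)+tan(y).
Test a specific point where both sides are defined: x = -π/3, y = 2π/3.
LHS = tan(x+y) ≈ 1.7321
RHS = tan(x)+tan(y) ≈ -3.4641
Since 1.7321 ≠ -3.4641, the equation fails at this point, so it cannot hold for all real values of x and y for which both sides are defined.
The correct formula is tan(x+y) = (tan(x) + tan(y))/(1 - tan(x)tan(y)).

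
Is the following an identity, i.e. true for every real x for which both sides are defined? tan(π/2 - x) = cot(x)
Claim: tan(π/2 - x) = cot(x).
Reasoning: tan(π/2 - x) = sin(π/2 - x)/cos(π/2 - x) = cos(x)/sin(x) = cot(x), using the cofunction identities sin(π/2 - x) = cos(x) and cos(π/2 - x) = sin(x).
So the two sides agree for every real x for which both sides are defined.

Conclusion: Yes, this is an identity.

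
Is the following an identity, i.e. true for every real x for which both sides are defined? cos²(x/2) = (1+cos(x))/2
Claim: cos²(x/2) = (1+cos(x))/2.
Reasoning: Use cos(2θ) = 2cos²θ - 1 with θ = x/2: cos(x) = 2cos²(x/2) - 1. Solving for cos²(x/2) gives (1 + cos(x))/2.
So the two sides agree for every real x for which both sides are defined.

Conclusion: Yes, this is an identity.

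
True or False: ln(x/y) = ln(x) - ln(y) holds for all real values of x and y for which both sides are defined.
True.

Claim: ln(x/y) = ln(x) - ln(y).
Reasoning: Both sides are simultaneously defined only when x, y > 0. Write x = e^p, y = e^q. Then x/y = e^(p-q), so ln(x/y) = p - q = ln(x) - ln(y).
So the two sides agree for all real values of x and y for which both sides are defined.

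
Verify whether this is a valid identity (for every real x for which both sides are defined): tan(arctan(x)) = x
Claim: tan(arctan(x)) = x.
Reasoning: For every real x, arctan(x) is by definition the angle in (-π/2, π/2) whose tangent equals x. Taking the tangent of that angle returns x.
So the two sides agree for every real x for which both sides are defined.

Conclusion: Yes, this is an identity.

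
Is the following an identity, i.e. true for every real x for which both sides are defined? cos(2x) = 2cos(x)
Claim: cos(2x) = 2cos(x).
Test a specific point where both sides are defined: x = 2π/3.
LHS = cos(2x) ≈ -0.5000
RHS = 2cos(x) ≈ -1.0000
Since -0.5000 ≠ -1.0000, the equation fails at this point, so it cannot hold for every real x for which both sides are defined.
The correct double-angle formula is cos(2x) = cos²x - sin²x.

Conclusion: No, this is NOT an identity.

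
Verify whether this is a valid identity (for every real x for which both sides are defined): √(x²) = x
No, this is NOT an identity.

Claim: √(x²) = x.
Test a specific point where both sides are defined: x = -3.
LHS = √(x²) ≈ 3.0000
RHS = x ≈ -3.0000
Since 3.0000 ≠ -3.0000, the equation fails at this point, so it cannot hold for every real x for which both sides are defined.
√(x²) = |x|, which differs from x whenever x < 0 (both sides are defined for every real x).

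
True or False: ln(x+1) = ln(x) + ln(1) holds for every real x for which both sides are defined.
Claim: ln(x+1) = ln(x) + ln(1).
Test a specific point where both sides are defined: x = 4.
LHS = ln(x+1) ≈ 1.6094
RHS = ln(x) + ln(1) ≈ 1.3863
Since 1.6094 ≠ 1.3863, the equation fails at this point, so it cannot hold for every real x for which both sides are defined.
ln(1) = 0, so the right side is just ln(x), which differs from ln(x+1).

Conclusion: False.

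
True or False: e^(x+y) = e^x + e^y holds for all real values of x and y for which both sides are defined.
False.

Claim: e^(x+y) = e^x + e^y.
Test a specific point where both sides are defined: x = 3, y = 3/2.
LHS = e^(x+y) ≈ 90.0171
RHS = e^x + e^y ≈ 24.5672
Since 90.0171 ≠ 24.5672, the equation fails at this point, so it cannot hold for all real values of x and y for which both sides are defined.
The correct rule is e^(x+y) = e^x · e^y (a product, not a sum).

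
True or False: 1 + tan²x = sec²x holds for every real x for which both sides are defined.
True.

Claim: 1 + tan²x = sec²x.
Reasoning: Start from sin²x + cos²x = 1 and divide every term by cos²x (allowed wherever tan x and sec x are defined): tan²x + 1 = 1/cos²x = sec²x.
So the two sides agree for every real x for which both sides are defined.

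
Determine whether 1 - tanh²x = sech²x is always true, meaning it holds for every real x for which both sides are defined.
Claim: 1 - tanh²x = sech²x.
Reasoning: Divide cosh²x - sinh²x = 1 through by cosh²x (never zero): 1 - tanh²x = 1/cosh²x = sech²x.
So the two sides agree for every real x for which both sides are defined.

Conclusion: Yes, this is an identity.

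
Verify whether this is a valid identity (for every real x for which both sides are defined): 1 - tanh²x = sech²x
Claim: 1 - tanh²x = sech²x.
Reasoning: Divide cosh²x - sinh²x = 1 through by cosh²x (never zero): 1 - tanh²x = 1/cosh²x = sech²x.
So the two sides agree for every real x for which both sides are defined.

Conclusion: Yes, this is an identity.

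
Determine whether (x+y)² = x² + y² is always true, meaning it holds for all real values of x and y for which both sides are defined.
No, this is NOT an identity.

Claim: (x+y)² = x² + y².
Test a specific point where both sides are defined: x = 3/2, y = 1.
LHS = (x+y)² ≈ 6.2500
RHS = x² + y² ≈ 3.2500
Since 6.2500 ≠ 3.2500, the equation fails at this point, so it cannot hold for all real values of x and y for which both sides are defined.
The correct expansion is (x+y)² = x² + 2xy + y²; the cross term 2xy is missing.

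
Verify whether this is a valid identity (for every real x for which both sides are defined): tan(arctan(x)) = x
Yes, this is an identity.

Claim: tan(arctan(x)) = x.
Reasoning: For every real x, arctan(x) is by definition the angle in (-π/2, π/2) whose tangent equals x. Taking the tangent of that angle returns x.
So the two sides agree for every real x for which both sides are defined.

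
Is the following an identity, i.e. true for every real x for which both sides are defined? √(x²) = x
Claim: √(x²) = x.
Test a specific point where both sides are defined: x = -1.
LHS = √(x²) ≈ 1.0000
RHS = x ≈ -1.0000
Since 1.0000 ≠ -1.0000, the equation fails at this point, so it cannot hold for every real x for which both sides are defined.
√(x²) = |x|, which differs from x whenever x < 0 (both sides are defined for every real x).

Conclusion: No, this is NOT an identity.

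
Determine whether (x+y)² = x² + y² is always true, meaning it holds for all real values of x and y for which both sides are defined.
No, this is NOT an identity.

Claim: (x+y)² = x² + y².
Test a specific point where both sides are defined: x = 1/2, y = 4.
LHS = (x+y)² ≈ 20.2500
RHS = x² + y² ≈ 16.2500
Since 20.2500 ≠ 16.2500, the equation fails at this point, so it cannot hold for all real values of x and y for which both sides are defined.
The correct expansion is (x+y)² = x² + 2xy + y²; the cross term 2xy is missing.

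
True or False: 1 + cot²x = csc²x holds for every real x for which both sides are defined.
Claim: 1 + cot²x = csc²x.
Reasoning: Start from sin²x + cos²x = 1 and divide every term by sin²x (allowed wherever cot x and csc x are defined): 1 + cot²x = 1/sin²x = csc²x.
So the two sides agree for every real x for which both sides are defined.

Conclusion: True.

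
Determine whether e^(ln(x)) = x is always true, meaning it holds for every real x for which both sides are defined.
Claim: e^(ln(x)) = x.
Reasoning: For x > 0, ln(x) is by definition the exponent p such that e^p = x. Raising e to that exponent therefore returns x: e^(ln x) = x.
So the two sides agree for every real x for which both sides are defined.

Conclusion: Yes, this is an identity.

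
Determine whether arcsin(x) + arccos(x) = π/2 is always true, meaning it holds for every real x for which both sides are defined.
Yes, this is an identity.

Claim: arcsin(x) + arccos(x) = π/2.
Reasoning: Both sides are defined for -1 ≤ x ≤ 1. Let θ = arcsin(x), so sin θ = x and θ ∈ [-π/2, π/2]. Then cos(π/2 - θ) = sin θ = x and π/2 - θ ∈ [0, π], which is exactly the range of arccos, so arccos(x) = π/2 - θ. Adding: arcsin(x) + arccos(x) = θ + (π/2 - θ) = π/2.
So the two sides agree for every real x for which both sides are defined.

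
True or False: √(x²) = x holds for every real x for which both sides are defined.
Claim: √(x²) = x.
Test a specific point where both sides are defined: x = -1.
LHS = √(x²) ≈ 1.0000
RHS = x ≈ -1.0000
Since 1.0000 ≠ -1.0000, the equation fails at this point, so it cannot hold for every real x for which both sides are defined.
√(x²) = |x|, which differs from x whenever x < 0 (both sides are defined for every real x).

Conclusion: False.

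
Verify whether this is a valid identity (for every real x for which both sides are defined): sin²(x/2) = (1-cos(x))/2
Claim: sin²(x/2) = (1-cos(x))/2.
Reasoning: Use cos(2θ) = 1 - 2sin²θ with θ = x/2: cos(x) = 1 - 2sin²(x/2). Solving for sin²(x/2) gives (1 - cos(x))/2.
So the two sides agree for every real x for which both sides are defined.

Conclusion: Yes, this is an identity.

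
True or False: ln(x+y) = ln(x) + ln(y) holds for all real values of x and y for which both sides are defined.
False.

Claim: ln(x+y) = ln(x) + ln(y).
Test a specific point where both sides are defined: x = 4, y = 2.
LHS = ln(x+y) ≈ 1.7918
RHS = ln(x) + ln(y) ≈ 2.0794
Since 1.7918 ≠ 2.0794, the equation fails at this point, so it cannot hold for all real values of x and y for which both sides are defined.
ln(x) + ln(y) = ln(xy), not ln(x+y).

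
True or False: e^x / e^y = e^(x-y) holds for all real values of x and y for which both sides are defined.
True.

Claim: e^x / e^y = e^(x-y).
Reasoning: 1/e^y = e^(-y), so e^x / e^y = e^x · e^(-y) = e^(x + (-y)) = e^(x-y) by the product rule for exponents.
So the two sides agree for all real values of x and y for which both sides are defined.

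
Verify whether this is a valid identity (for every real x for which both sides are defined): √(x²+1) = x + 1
No, this is NOT an identity.

Claim: √(x²+1) = x + 1.
Test a specific point where both sides are defined: x = 1.
LHS = √(x²+1) ≈ 1.4142
RHS = x + 1 ≈ 2.0000
Since 1.4142 ≠ 2.0000, the equation fails at this point, so it cannot hold for every real x for which both sides are defined.
(x+1)² = x² + 2x + 1 ≠ x² + 1 unless x = 0.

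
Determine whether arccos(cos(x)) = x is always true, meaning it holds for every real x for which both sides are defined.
Claim: arccos(cos(x)) = x.
Test a specific point where both sides are defined: x = -π/6.
LHS = arccos(cos(x)) ≈ 0.5236
RHS = x ≈ -0.5236
Since 0.5236 ≠ -0.5236, the equation fails at this point, so it cannot hold for every real x for which both sides are defined.
arccos only returns values in [0, π], so arccos(cos(x)) = x holds only for x in that interval, not for all real x.

Conclusion: No, this is NOT an identity.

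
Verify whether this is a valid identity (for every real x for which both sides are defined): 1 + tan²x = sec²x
Claim: 1 + tan²x = sec²x.
Reasoning: Start from sin²x + cos²x = 1 and divide every term by cos²x (allowed wherever tan x and sec x are defined): tan²x + 1 = 1/cos²x = sec²x.
So the two sides agree for every real x for which both sides are defined.

Conclusion: Yes, this is an identity.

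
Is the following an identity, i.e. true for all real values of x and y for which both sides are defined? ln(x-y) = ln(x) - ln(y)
No, this is NOT an identity.

Claim: ln(x-y) = ln(x) - ln(y).
Test a specific point where both sides are defined: x = 4, y = 3/2.
LHS = ln(x-y) ≈ 0.9163
RHS = ln(x) - ln(y) ≈ 0.9808
Since 0.9163 ≠ 0.9808, the equation fails at this point, so it cannot hold for all real values of x and y for which both sides are defined.
ln(x) - ln(y) = ln(x/y), not ln(x-y).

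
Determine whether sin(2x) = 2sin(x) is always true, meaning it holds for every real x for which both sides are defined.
Claim: sin(2x) = 2sin(x).
Test a specific point where both sides are defined: x = -π/6.
LHS = sin(2x) ≈ -0.8660
RHS = 2sin(x) ≈ -1.0000
Since -0.8660 ≠ -1.0000, the equation fails at this point, so it cannot hold for every real x for which both sides are defined.
The correct double-angle formula is sin(2x) = 2sin(x)cos(x).

Conclusion: No, this is NOT an identity.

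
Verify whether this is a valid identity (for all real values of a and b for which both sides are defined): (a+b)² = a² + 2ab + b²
Claim: (a+b)² = a² + 2ab + b².
Reasoning: Expand: (a+b)² = (a+b)(a+b) = a·a + a·b + b·a + b·b = a² + 2ab + b².
So the two sides agree for all real values of a and b for which both sides are defined.

Conclusion: Yes, this is an identity.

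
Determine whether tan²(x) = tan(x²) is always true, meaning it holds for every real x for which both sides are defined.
No, this is NOT an identity.

Claim: tan²(x) = tan(x²).
Test a specific point where both sides are defined: x = 2π/3.
LHS = tan²(x) ≈ 3.0000
RHS = tan(x²) ≈ 2.9590
Since 3.0000 ≠ 2.9590, the equation fails at this point, so it cannot hold for every real x for which both sides are defined.
tan²(x) means (tan x)², squaring the output; tan(x²) squares the input. These are different functions.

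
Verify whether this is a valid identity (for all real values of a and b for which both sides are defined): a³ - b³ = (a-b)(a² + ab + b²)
Yes, this is an identity.

Claim: a³ - b³ = (a-b)(a² + ab + b²).
Reasoning: Expand the right side: (a-b)(a² + ab + b²) = a³ + a²b + ab² - a²b - ab² - b³ = a³ - b³ (the middle terms cancel in pairs).
So the two sides agree for all real values of a and b for which both sides are defined.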